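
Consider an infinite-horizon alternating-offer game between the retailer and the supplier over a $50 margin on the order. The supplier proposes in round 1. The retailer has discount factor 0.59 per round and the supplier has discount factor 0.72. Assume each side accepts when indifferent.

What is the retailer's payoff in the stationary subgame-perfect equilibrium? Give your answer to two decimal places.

14.36

Let x be the supplier's share when the supplier proposes and y be the retailer's share when the retailer proposes.
The retailer accepts iff offered ≥ 0.59·y, so x = 50 − 0.59y. Symmetrically y = 50 − 0.72x.
Substituting: x = 50 − 0.59(50 − 0.72x), giving x(1 − 0.72·0.59) = 50(1 − 0.59).
So x = 50 × 0.41 / 0.5752 ≈ 35.6398, and the retailer receives 50 − x ≈ 14.3602.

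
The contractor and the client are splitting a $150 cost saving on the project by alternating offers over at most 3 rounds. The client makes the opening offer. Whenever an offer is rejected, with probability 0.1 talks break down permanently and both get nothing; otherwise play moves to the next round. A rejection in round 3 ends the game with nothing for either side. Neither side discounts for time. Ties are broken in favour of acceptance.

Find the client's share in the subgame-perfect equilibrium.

Round 3 (the client proposes): rejection yields 0 for the contractor; the client offers 0 and keeps 150.
Round 2 (the contractor proposes): rejecting gives the client an expected 0.9 × 150 = 135. The contractor offers 135 and keeps 150 − 135 = 15.
Round 1 (the client proposes): rejecting gives the contractor an expected 0.9 × 15 = 13.5, so the client offers 13.5, keeping 136.5.

136.5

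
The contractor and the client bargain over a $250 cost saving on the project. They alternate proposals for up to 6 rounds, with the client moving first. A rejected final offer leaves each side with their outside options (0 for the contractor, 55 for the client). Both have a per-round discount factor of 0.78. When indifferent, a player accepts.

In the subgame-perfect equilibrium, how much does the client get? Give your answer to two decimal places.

By backward induction:
Round 6 (the contractor proposes): the client gets 55 if talks fail, so the contractor offers 55 and keeps 195.
Round 5 (the client proposes): the contractor can get 195 next round, worth 0.78 × 195 = 152.1 now; the client offers that and keeps 97.9.
Round 4 (the contractor proposes): the client can get 97.9 next round, worth 0.78 × 97.9 = 76.362 now, so the contractor offers 76.362, keeping 173.638.
Round 3 (the client proposes): the contractor can get 173.638 next round, worth 0.78 × 173.638 = 135.43764 now. The client offers 135.43764 and keeps 250 − 135.43764 = 114.56236.
Round 2 (the contractor proposes): the client can get 114.56236 next round, worth 0.78 × 114.56236 = 89.3586408 now; the contractor offers that and keeps 160.6413592.
Round 1 (the client proposes): the contractor can get 160.6413592 next round, worth 0.78 × 160.6413592 = 125.300260176 now, so the client offers 125.300260176, keeping 124.699739824.

124.70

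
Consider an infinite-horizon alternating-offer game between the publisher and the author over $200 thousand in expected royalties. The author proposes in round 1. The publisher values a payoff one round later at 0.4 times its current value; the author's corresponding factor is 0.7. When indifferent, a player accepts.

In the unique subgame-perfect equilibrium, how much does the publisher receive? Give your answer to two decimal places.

33.33

In a stationary SPE each proposer offers the other exactly their discounted continuation value.
If the author keeps x when proposing and the publisher keeps y when proposing, then x = 200 − 0.4y and y = 200 − 0.7x.
Solving: x = 200(1 − 0.4) / (1 − 0.7·0.4) = 120 / 0.72 ≈ 166.6667.
The publisher gets 200 − 166.6667 ≈ 33.3333.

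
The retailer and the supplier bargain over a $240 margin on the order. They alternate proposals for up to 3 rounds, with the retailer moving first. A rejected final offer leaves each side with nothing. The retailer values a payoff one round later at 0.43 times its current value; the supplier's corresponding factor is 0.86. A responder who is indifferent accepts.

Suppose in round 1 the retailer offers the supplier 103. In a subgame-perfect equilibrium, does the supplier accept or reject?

Work out the supplier's continuation value if the offer is rejected.
Round 3 (the retailer proposes): the supplier will accept anything ≥ 0, so the retailer offers 0 and keeps 240.
Round 2 (the supplier proposes): the retailer can get 240 next round, worth 0.43 × 240 = 103.2 now, so the supplier offers 103.2, keeping 136.8.
So by rejecting in round 1, the supplier gets 136.8 next round, worth 0.86 × 136.8 = 117.648 now.
Offer 103 < 117.648, so the supplier rejects.

Reject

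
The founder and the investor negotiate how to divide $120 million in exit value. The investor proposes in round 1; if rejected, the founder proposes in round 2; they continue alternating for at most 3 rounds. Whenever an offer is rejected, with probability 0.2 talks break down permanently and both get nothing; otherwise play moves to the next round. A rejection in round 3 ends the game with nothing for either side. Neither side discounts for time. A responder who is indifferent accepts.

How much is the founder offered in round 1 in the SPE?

19.2

Round 3 (the investor proposes): rejection yields 0 for the founder; the investor offers 0 and keeps 120.
Round 2 (the founder proposes): rejecting gives the investor an expected 0.8 × 120 = 96; the founder offers that and keeps 24.
Round 1 (the investor proposes): rejecting gives the founder an expected 0.8 × 24 = 19.2; the investor offers that and keeps 100.8.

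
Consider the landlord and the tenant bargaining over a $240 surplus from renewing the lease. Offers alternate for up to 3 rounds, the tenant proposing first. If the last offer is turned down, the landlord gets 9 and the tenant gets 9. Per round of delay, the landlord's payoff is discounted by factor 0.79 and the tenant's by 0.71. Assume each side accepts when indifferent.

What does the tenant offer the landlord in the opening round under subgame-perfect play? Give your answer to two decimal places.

Solve by backward induction from round 3.
Round 3 (the tenant proposes): the landlord gets 9 if talks fail, so the tenant offers 9 and keeps 231.
Round 2 (the landlord proposes): the tenant can get 231 next round, worth 0.71 × 231 = 164.01 now. The landlord offers 164.01 and keeps 240 − 164.01 = 75.99.
Round 1 (the tenant proposes): the landlord can get 75.99 next round, worth 0.79 × 75.99 = 60.0321 now; the tenant offers that and keeps 179.9679.

60.03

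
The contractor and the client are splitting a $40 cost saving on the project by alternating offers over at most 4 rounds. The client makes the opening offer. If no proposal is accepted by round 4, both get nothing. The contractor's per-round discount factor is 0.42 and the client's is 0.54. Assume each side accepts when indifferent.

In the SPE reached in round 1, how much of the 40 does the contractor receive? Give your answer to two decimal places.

Round 4 (the contractor proposes): rejection yields 0 for the client; the contractor offers 0 and keeps 40.
Round 3 (the client proposes): the contractor can get 40 next round, worth 0.42 × 40 = 16.8 now, so the client offers 16.8, keeping 23.2.
Round 2 (the contractor proposes): the client can get 23.2 next round, worth 0.54 × 23.2 = 12.528 now. The contractor offers 12.528 and keeps 40 − 12.528 = 27.472.
Round 1 (the client proposes): the contractor can get 27.472 next round, worth 0.42 × 27.472 = 11.53824 now; the client offers that and keeps 28.46176.

11.54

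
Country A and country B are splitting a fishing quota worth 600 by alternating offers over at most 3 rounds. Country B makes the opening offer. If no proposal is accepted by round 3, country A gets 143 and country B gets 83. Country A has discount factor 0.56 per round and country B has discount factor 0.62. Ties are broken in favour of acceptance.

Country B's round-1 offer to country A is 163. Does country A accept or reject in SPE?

Reject

Round 3 (country B proposes): country A gets 143 if talks fail, so country B offers 143 and keeps 457.
Round 2 (country A proposes): country B can get 457 next round, worth 0.62 × 457 = 283.34 now, so country A offers 283.34, keeping 316.66.
So by rejecting in round 1, country A gets 316.66 next round, worth 0.56 × 316.66 = 177.3296 now.
Offer 163 < 177.3296, so country A rejects.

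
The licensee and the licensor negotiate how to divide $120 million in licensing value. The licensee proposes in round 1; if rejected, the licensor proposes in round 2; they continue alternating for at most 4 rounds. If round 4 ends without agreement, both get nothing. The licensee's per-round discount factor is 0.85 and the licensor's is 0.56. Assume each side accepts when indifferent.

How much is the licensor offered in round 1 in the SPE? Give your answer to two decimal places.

Solve by backward induction from round 4.
Round 4 (the licensor proposes): the licensee will accept anything ≥ 0, so the licensor offers 0 and keeps 120.
Round 3 (the licensee proposes): the licensor can get 120 next round, worth 0.56 × 120 = 67.2 now, so the licensee offers 67.2, keeping 52.8.
Round 2 (the licensor proposes): the licensee can get 52.8 next round, worth 0.85 × 52.8 = 44.88 now, so the licensor offers 44.88, keeping 75.12.
Round 1 (the licensee proposes): the licensor can get 75.12 next round, worth 0.56 × 75.12 = 42.0672 now, so the licensee offers 42.0672, keeping 77.9328.

42.07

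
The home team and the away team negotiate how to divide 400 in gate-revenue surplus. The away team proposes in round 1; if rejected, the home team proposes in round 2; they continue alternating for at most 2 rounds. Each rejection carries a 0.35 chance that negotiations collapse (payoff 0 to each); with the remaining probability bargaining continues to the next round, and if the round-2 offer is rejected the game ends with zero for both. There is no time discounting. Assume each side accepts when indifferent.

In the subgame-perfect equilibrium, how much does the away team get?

By backward induction:
Round 2 (the home team proposes): rejection yields 0 for the away team; the home team offers 0 and keeps 400.
Round 1 (the away team proposes): rejecting gives the home team an expected 0.65 × 400 = 260. The away team offers 260 and keeps 400 − 260 = 140.

140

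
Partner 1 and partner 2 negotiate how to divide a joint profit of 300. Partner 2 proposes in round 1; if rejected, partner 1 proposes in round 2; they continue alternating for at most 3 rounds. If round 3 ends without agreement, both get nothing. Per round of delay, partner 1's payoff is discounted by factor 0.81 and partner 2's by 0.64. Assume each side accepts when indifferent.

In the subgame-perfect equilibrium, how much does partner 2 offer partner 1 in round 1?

Solve by backward induction from round 3.
Round 3 (partner 2 proposes): partner 1 will accept anything ≥ 0, so partner 2 offers 0 and keeps 300.
Round 2 (partner 1 proposes): partner 2 can get 300 next round, worth 0.64 × 300 = 192 now; partner 1 offers that and keeps 108.
Round 1 (partner 2 proposes): partner 1 can get 108 next round, worth 0.81 × 108 = 87.48 now, so partner 2 offers 87.48, keeping 212.52.

87.48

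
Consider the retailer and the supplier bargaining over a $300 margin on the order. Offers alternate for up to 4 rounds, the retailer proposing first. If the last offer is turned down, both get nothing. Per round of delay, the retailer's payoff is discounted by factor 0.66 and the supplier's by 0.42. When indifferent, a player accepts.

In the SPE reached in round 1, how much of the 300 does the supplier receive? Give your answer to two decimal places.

77.77

Round 4 (the supplier proposes): rejection yields 0 for the retailer; the supplier offers 0 and keeps 300.
Round 3 (the retailer proposes): the supplier can get 300 next round, worth 0.42 × 300 = 126 now. The retailer offers 126 and keeps 300 − 126 = 174.
Round 2 (the supplier proposes): the retailer can get 174 next round, worth 0.66 × 174 = 114.84 now, so the supplier offers 114.84, keeping 185.16.
Round 1 (the retailer proposes): the supplier can get 185.16 next round, worth 0.42 × 185.16 = 77.7672 now. The retailer offers 77.7672 and keeps 300 − 77.7672 = 222.2328.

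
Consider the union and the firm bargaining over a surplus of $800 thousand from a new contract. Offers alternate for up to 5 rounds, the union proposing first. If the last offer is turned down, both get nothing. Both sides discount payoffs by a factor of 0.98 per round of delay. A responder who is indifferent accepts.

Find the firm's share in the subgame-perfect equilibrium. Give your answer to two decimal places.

30.74

Round 5 (the union proposes): the firm will accept anything ≥ 0, so the union offers 0 and keeps 800.
Round 4 (the firm proposes): the union can get 800 next round, worth 0.98 × 800 = 784 now. The firm offers 784 and keeps 800 − 784 = 16.
Round 3 (the union proposes): the firm can get 16 next round, worth 0.98 × 16 = 15.68 now. The union offers 15.68 and keeps 800 − 15.68 = 784.32.
Round 2 (the firm proposes): the union can get 784.32 next round, worth 0.98 × 784.32 = 768.6336 now; the firm offers that and keeps 31.3664.
Round 1 (the union proposes): the firm can get 31.3664 next round, worth 0.98 × 31.3664 = 30.739072 now, so the union offers 30.739072, keeping 769.260928.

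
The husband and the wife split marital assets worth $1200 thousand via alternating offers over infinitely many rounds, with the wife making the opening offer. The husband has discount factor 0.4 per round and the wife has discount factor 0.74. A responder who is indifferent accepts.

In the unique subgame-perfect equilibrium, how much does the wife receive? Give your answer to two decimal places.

Let x be the wife's share when the wife proposes and y be the husband's share when the husband proposes.
The husband accepts iff offered ≥ 0.4·y, so x = 1200 − 0.4y. Symmetrically y = 1200 − 0.74x.
Substituting: x = 1200 − 0.4(1200 − 0.74x), giving x(1 − 0.74·0.4) = 1200(1 − 0.4).
So x = 1200 × 0.6 / 0.704 ≈ 1022.7273, and the husband receives 1200 − x ≈ 177.2727.

1022.73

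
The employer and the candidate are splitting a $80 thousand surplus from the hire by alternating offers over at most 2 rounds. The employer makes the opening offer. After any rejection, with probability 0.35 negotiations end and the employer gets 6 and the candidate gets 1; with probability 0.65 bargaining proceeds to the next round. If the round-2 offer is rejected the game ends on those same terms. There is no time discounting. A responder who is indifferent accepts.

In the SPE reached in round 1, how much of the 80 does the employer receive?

31.55

Round 2 (the candidate proposes): the employer gets 6 if talks fail, so the candidate offers 6 and keeps 74.
Round 1 (the employer proposes): rejecting gives the candidate an expected 0.65 × 74 + 0.35 × 1 = 48.45. The employer offers 48.45 and keeps 80 − 48.45 = 31.55.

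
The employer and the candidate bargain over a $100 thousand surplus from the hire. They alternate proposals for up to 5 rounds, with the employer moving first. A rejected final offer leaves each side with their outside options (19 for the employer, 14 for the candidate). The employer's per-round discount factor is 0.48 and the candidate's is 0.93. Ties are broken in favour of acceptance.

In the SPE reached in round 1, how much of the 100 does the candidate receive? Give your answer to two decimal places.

Round 5 (the employer proposes): the candidate gets 14 if talks fail, so the employer offers 14 and keeps 86.
Round 4 (the candidate proposes): the employer can get 86 next round, worth 0.48 × 86 = 41.28 now, so the candidate offers 41.28, keeping 58.72.
Round 3 (the employer proposes): the candidate can get 58.72 next round, worth 0.93 × 58.72 = 54.6096 now; the employer offers that and keeps 45.3904.
Round 2 (the candidate proposes): the employer can get 45.3904 next round, worth 0.48 × 45.3904 = 21.787392 now; the candidate offers that and keeps 78.212608.
Round 1 (the employer proposes): the candidate can get 78.212608 next round, worth 0.93 × 78.212608 = 72.73772544 now. The employer offers 72.73772544 and keeps 100 − 72.73772544 = 27.26227456.

72.74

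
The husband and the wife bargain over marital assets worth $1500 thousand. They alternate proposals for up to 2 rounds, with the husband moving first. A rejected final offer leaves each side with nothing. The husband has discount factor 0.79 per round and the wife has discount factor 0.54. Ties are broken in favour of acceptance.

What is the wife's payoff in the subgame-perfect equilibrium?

810

Round 2 (the wife proposes): the husband will accept anything ≥ 0, so the wife offers 0 and keeps 1500.
Round 1 (the husband proposes): the wife can get 1500 next round, worth 0.54 × 1500 = 810 now. The husband offers 810 and keeps 1500 − 810 = 690.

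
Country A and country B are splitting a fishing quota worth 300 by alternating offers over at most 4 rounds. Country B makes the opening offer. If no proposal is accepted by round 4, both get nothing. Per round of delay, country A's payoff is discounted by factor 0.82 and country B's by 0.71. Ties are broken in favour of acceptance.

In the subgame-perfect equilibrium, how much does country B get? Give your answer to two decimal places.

85.44

Round 4 (country A proposes): country B will accept anything ≥ 0, so country A offers 0 and keeps 300.
Round 3 (country B proposes): country A can get 300 next round, worth 0.82 × 300 = 246 now, so country B offers 246, keeping 54.
Round 2 (country A proposes): country B can get 54 next round, worth 0.71 × 54 = 38.34 now, so country A offers 38.34, keeping 261.66.
Round 1 (country B proposes): country A can get 261.66 next round, worth 0.82 × 261.66 = 214.5612 now; country B offers that and keeps 85.4388.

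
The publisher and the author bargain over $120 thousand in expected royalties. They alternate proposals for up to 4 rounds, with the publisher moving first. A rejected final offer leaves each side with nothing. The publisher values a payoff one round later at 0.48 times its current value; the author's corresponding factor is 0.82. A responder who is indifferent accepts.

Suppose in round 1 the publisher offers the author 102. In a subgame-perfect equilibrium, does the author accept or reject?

Round 4 (the author proposes): rejection yields 0 for the publisher; the author offers 0 and keeps 120.
Round 3 (the publisher proposes): the author can get 120 next round, worth 0.82 × 120 = 98.4 now, so the publisher offers 98.4, keeping 21.6.
Round 2 (the author proposes): the publisher can get 21.6 next round, worth 0.48 × 21.6 = 10.368 now; the author offers that and keeps 109.632.
So by rejecting in round 1, the author gets 109.632 next round, worth 0.82 × 109.632 = 89.89824 now.
Offer 102 ≥ 89.89824, so the author accepts.

Accept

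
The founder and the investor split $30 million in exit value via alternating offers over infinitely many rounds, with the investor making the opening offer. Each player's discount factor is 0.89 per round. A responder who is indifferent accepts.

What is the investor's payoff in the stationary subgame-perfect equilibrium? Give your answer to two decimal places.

When the investor proposes, the founder accepts any offer worth at least 0.89 times what the founder would get by proposing next round; and vice versa.
This gives x = 30 − 0.89y and y = 30 − 0.89x, where x and y are each side's share when it proposes.
Hence (1 − 0.89·0.89)x = 30(1 − 0.89), i.e. 0.2079·x = 3.3.
x ≈ 15.8730; the founder's share is 30 − x ≈ 14.1270.

15.87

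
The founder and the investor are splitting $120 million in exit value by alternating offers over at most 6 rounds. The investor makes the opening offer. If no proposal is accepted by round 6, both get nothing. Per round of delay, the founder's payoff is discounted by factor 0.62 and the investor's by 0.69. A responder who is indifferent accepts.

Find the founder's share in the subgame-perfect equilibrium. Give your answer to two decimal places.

Work backward from the last round.
Round 6 (the founder proposes): rejection yields 0 for the investor; the founder offers 0 and keeps 120.
Round 5 (the investor proposes): the founder can get 120 next round, worth 0.62 × 120 = 74.4 now, so the investor offers 74.4, keeping 45.6.
Round 4 (the founder proposes): the investor can get 45.6 next round, worth 0.69 × 45.6 = 31.464 now, so the founder offers 31.464, keeping 88.536.
Round 3 (the investor proposes): the founder can get 88.536 next round, worth 0.62 × 88.536 = 54.89232 now. The investor offers 54.89232 and keeps 120 − 54.89232 = 65.10768.
Round 2 (the founder proposes): the investor can get 65.10768 next round, worth 0.69 × 65.10768 = 44.9242992 now. The founder offers 44.9242992 and keeps 120 − 44.9242992 = 75.0757008.
Round 1 (the investor proposes): the founder can get 75.0757008 next round, worth 0.62 × 75.0757008 = 46.546934496 now; the investor offers that and keeps 73.453065504.

46.55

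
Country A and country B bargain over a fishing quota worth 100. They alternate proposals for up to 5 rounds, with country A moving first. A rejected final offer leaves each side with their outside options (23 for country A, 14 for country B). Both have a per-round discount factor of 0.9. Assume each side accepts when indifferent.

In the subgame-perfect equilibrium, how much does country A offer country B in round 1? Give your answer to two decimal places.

25.48

By backward induction:
Round 5 (country A proposes): country B gets 14 if talks fail, so country A offers 14 and keeps 86.
Round 4 (country B proposes): country A can get 86 next round, worth 0.9 × 86 = 77.4 now, so country B offers 77.4, keeping 22.6.
Round 3 (country A proposes): country B can get 22.6 next round, worth 0.9 × 22.6 = 20.34 now, so country A offers 20.34, keeping 79.66.
Round 2 (country B proposes): country A can get 79.66 next round, worth 0.9 × 79.66 = 71.694 now, so country B offers 71.694, keeping 28.306.
Round 1 (country A proposes): country B can get 28.306 next round, worth 0.9 × 28.306 = 25.4754 now, so country A offers 25.4754, keeping 74.5246.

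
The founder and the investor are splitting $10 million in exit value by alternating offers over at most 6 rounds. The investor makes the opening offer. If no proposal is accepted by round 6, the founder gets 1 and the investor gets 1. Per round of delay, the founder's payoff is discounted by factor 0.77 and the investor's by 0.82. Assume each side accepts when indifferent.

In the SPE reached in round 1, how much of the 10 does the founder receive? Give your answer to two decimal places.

5.02

Round 6 (the founder proposes): the investor gets 1 if talks fail, so the founder offers 1 and keeps 9.
Round 5 (the investor proposes): the founder can get 9 next round, worth 0.77 × 9 = 6.93 now; the investor offers that and keeps 3.07.
Round 4 (the founder proposes): the investor can get 3.07 next round, worth 0.82 × 3.07 = 2.5174 now, so the founder offers 2.5174, keeping 7.4826.
Round 3 (the investor proposes): the founder can get 7.4826 next round, worth 0.77 × 7.4826 = 5.761602 now; the investor offers that and keeps 4.238398.
Round 2 (the founder proposes): the investor can get 4.238398 next round, worth 0.82 × 4.238398 = 3.47548636 now; the founder offers that and keeps 6.52451364.
Round 1 (the investor proposes): the founder can get 6.52451364 next round, worth 0.77 × 6.52451364 = 5.0238755028 now. The investor offers 5.0238755028 and keeps 10 − 5.0238755028 = 4.9761244972.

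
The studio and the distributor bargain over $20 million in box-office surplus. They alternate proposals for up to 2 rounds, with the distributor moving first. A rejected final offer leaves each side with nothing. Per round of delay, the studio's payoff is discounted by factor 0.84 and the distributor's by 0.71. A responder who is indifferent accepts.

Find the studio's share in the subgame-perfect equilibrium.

Round 2 (the studio proposes): rejection yields 0 for the distributor; the studio offers 0 and keeps 20.
Round 1 (the distributor proposes): the studio can get 20 next round, worth 0.84 × 20 = 16.8 now; the distributor offers that and keeps 3.2.

16.8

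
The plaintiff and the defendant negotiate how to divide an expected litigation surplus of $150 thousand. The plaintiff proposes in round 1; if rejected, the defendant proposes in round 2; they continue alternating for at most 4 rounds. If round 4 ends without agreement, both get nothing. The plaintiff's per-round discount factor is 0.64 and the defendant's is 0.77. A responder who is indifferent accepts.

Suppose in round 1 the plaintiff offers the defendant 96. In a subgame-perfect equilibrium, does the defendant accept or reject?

Round 4 (the defendant proposes): rejection yields 0 for the plaintiff; the defendant offers 0 and keeps 150.
Round 3 (the plaintiff proposes): the defendant can get 150 next round, worth 0.77 × 150 = 115.5 now. The plaintiff offers 115.5 and keeps 150 − 115.5 = 34.5.
Round 2 (the defendant proposes): the plaintiff can get 34.5 next round, worth 0.64 × 34.5 = 22.08 now; the defendant offers that and keeps 127.92.
So by rejecting in round 1, the defendant gets 127.92 next round, worth 0.77 × 127.92 = 98.4984 now.
Offer 96 < 98.4984, so the defendant rejects.

Reject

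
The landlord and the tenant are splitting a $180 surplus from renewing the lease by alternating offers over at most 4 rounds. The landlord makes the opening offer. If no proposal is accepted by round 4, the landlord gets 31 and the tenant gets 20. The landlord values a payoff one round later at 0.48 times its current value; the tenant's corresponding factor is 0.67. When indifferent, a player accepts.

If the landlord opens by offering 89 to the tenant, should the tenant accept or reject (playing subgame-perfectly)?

Reject

Work out the tenant's continuation value if the offer is rejected.
Round 4 (the tenant proposes): the landlord gets 31 if talks fail, so the tenant offers 31 and keeps 149.
Round 3 (the landlord proposes): the tenant can get 149 next round, worth 0.67 × 149 = 99.83 now. The landlord offers 99.83 and keeps 180 − 99.83 = 80.17.
Round 2 (the tenant proposes): the landlord can get 80.17 next round, worth 0.48 × 80.17 = 38.4816 now; the tenant offers that and keeps 141.5184.
So by rejecting in round 1, the tenant gets 141.5184 next round, worth 0.67 × 141.5184 = 94.817328 now.
Offer 89 < 94.817328, so the tenant rejects.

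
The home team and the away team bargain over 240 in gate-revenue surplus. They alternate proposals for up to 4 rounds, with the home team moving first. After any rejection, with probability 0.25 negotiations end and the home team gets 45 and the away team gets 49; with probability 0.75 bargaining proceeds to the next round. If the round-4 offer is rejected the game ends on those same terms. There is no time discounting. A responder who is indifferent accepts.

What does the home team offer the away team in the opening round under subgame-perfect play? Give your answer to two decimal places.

By backward induction:
Round 4 (the away team proposes): the home team gets 45 if talks fail, so the away team offers 45 and keeps 195.
Round 3 (the home team proposes): rejecting gives the away team an expected 0.75 × 195 + 0.25 × 49 = 158.5, so the home team offers 158.5, keeping 81.5.
Round 2 (the away team proposes): rejecting gives the home team an expected 0.75 × 81.5 + 0.25 × 45 = 72.375. The away team offers 72.375 and keeps 240 − 72.375 = 167.625.
Round 1 (the home team proposes): rejecting gives the away team an expected 0.75 × 167.625 + 0.25 × 49 = 137.96875; the home team offers that and keeps 102.03125.

137.97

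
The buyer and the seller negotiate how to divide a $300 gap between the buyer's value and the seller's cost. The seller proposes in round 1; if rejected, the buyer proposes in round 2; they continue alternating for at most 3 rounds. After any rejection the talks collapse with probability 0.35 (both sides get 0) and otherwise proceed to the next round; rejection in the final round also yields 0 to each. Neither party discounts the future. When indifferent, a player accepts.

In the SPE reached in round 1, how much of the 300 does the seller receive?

231.75

By backward induction:
Round 3 (the seller proposes): the buyer will accept anything ≥ 0, so the seller offers 0 and keeps 300.
Round 2 (the buyer proposes): rejecting gives the seller an expected 0.65 × 300 = 195, so the buyer offers 195, keeping 105.
Round 1 (the seller proposes): rejecting gives the buyer an expected 0.65 × 105 = 68.25; the seller offers that and keeps 231.75.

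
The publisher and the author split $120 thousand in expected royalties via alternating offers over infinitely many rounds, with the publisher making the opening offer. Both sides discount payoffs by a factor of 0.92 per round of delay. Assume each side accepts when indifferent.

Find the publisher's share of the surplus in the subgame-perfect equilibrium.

62.5

Let x be the publisher's share when the publisher proposes and y be the author's share when the author proposes.
The author accepts iff offered ≥ 0.92·y, so x = 120 − 0.92y. Symmetrically y = 120 − 0.92x.
Substituting: x = 120 − 0.92(120 − 0.92x), giving x(1 − 0.92·0.92) = 120(1 − 0.92).
So x = 120 × 0.08 / 0.1536 = 62.5, and the author receives 120 − x = 57.5.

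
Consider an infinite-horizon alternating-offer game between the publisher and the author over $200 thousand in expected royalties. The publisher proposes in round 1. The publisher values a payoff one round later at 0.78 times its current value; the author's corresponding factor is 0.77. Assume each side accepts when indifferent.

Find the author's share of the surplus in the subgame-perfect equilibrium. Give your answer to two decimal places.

84.83

Let x be the publisher's share when the publisher proposes and y be the author's share when the author proposes.
The author accepts iff offered ≥ 0.77·y, so x = 200 − 0.77y. Symmetrically y = 200 − 0.78x.
Substituting: x = 200 − 0.77(200 − 0.78x), giving x(1 − 0.78·0.77) = 200(1 − 0.77).
So x = 200 × 0.23 / 0.3994 ≈ 115.1728, and the author receives 200 − x ≈ 84.8272.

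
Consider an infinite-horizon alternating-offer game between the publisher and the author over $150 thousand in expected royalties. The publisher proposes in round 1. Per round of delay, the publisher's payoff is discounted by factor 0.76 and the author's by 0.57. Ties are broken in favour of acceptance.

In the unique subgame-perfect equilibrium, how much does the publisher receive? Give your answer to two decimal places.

113.80

Let x be the publisher's share when the publisher proposes and y be the author's share when the author proposes.
The author accepts iff offered ≥ 0.57·y, so x = 150 − 0.57y. Symmetrically y = 150 − 0.76x.
Substituting: x = 150 − 0.57(150 − 0.76x), giving x(1 − 0.76·0.57) = 150(1 − 0.57).
So x = 150 × 0.43 / 0.5668 ≈ 113.7968, and the author receives 150 − x ≈ 36.2032.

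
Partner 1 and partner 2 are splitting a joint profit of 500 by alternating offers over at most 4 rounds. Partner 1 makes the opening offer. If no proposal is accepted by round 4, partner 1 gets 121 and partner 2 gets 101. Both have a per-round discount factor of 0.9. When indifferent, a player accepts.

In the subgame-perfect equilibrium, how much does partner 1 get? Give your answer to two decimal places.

Round 4 (partner 2 proposes): partner 1 gets 121 if talks fail, so partner 2 offers 121 and keeps 379.
Round 3 (partner 1 proposes): partner 2 can get 379 next round, worth 0.9 × 379 = 341.1 now, so partner 1 offers 341.1, keeping 158.9.
Round 2 (partner 2 proposes): partner 1 can get 158.9 next round, worth 0.9 × 158.9 = 143.01 now; partner 2 offers that and keeps 356.99.
Round 1 (partner 1 proposes): partner 2 can get 356.99 next round, worth 0.9 × 356.99 = 321.291 now. Partner 1 offers 321.291 and keeps 500 − 321.291 = 178.709.

178.71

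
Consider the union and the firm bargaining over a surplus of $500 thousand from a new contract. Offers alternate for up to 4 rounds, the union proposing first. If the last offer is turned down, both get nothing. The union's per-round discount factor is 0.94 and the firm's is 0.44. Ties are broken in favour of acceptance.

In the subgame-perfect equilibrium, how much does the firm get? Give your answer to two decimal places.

Round 4 (the firm proposes): rejection yields 0 for the union; the firm offers 0 and keeps 500.
Round 3 (the union proposes): the firm can get 500 next round, worth 0.44 × 500 = 220 now, so the union offers 220, keeping 280.
Round 2 (the firm proposes): the union can get 280 next round, worth 0.94 × 280 = 263.2 now; the firm offers that and keeps 236.8.
Round 1 (the union proposes): the firm can get 236.8 next round, worth 0.44 × 236.8 = 104.192 now, so the union offers 104.192, keeping 395.808.

104.19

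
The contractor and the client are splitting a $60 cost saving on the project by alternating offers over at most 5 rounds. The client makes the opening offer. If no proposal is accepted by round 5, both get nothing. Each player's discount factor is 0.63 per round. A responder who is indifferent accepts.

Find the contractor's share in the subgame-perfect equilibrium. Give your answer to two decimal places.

Round 5 (the client proposes): rejection yields 0 for the contractor; the client offers 0 and keeps 60.
Round 4 (the contractor proposes): the client can get 60 next round, worth 0.63 × 60 = 37.8 now; the contractor offers that and keeps 22.2.
Round 3 (the client proposes): the contractor can get 22.2 next round, worth 0.63 × 22.2 = 13.986 now. The client offers 13.986 and keeps 60 − 13.986 = 46.014.
Round 2 (the contractor proposes): the client can get 46.014 next round, worth 0.63 × 46.014 = 28.98882 now, so the contractor offers 28.98882, keeping 31.01118.
Round 1 (the client proposes): the contractor can get 31.01118 next round, worth 0.63 × 31.01118 = 19.5370434 now. The client offers 19.5370434 and keeps 60 − 19.5370434 = 40.4629566.

19.54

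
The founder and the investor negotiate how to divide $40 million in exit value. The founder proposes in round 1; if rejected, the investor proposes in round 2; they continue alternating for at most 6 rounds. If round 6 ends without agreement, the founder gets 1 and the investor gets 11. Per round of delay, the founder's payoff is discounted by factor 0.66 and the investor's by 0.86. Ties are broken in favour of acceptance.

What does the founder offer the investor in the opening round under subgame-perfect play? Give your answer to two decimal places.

29.14

Round 6 (the investor proposes): the founder gets 1 if talks fail, so the investor offers 1 and keeps 39.
Round 5 (the founder proposes): the investor can get 39 next round, worth 0.86 × 39 = 33.54 now, so the founder offers 33.54, keeping 6.46.
Round 4 (the investor proposes): the founder can get 6.46 next round, worth 0.66 × 6.46 = 4.2636 now; the investor offers that and keeps 35.7364.
Round 3 (the founder proposes): the investor can get 35.7364 next round, worth 0.86 × 35.7364 = 30.733304 now; the founder offers that and keeps 9.266696.
Round 2 (the investor proposes): the founder can get 9.266696 next round, worth 0.66 × 9.266696 = 6.11601936 now, so the investor offers 6.11601936, keeping 33.88398064.
Round 1 (the founder proposes): the investor can get 33.88398064 next round, worth 0.86 × 33.88398064 = 29.1402233504 now; the founder offers that and keeps 10.8597766496.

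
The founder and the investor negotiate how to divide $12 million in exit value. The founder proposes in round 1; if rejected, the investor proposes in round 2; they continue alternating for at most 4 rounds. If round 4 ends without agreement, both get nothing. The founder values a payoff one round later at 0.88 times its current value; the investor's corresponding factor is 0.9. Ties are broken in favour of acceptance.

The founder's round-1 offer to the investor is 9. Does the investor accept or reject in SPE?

Work out the investor's continuation value if the offer is rejected.
Round 4 (the investor proposes): the founder will accept anything ≥ 0, so the investor offers 0 and keeps 12.
Round 3 (the founder proposes): the investor can get 12 next round, worth 0.9 × 12 = 10.8 now. The founder offers 10.8 and keeps 12 − 10.8 = 1.2.
Round 2 (the investor proposes): the founder can get 1.2 next round, worth 0.88 × 1.2 = 1.056 now. The investor offers 1.056 and keeps 12 − 1.056 = 10.944.
So by rejecting in round 1, the investor gets 10.944 next round, worth 0.9 × 10.944 = 9.8496 now.
Offer 9 < 9.8496, so the investor rejects.

Reject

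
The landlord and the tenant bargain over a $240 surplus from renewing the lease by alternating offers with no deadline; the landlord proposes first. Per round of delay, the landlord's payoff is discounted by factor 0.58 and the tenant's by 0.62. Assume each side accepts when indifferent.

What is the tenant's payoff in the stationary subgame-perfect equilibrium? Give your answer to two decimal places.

When the landlord proposes, the tenant accepts any offer worth at least 0.62 times what the tenant would get by proposing next round; and vice versa.
This gives x = 240 − 0.62y and y = 240 − 0.58x, where x and y are each side's share when it proposes.
Hence (1 − 0.62·0.58)x = 240(1 − 0.62), i.e. 0.6404·x = 91.2.
x ≈ 142.4110; the tenant's share is 240 − x ≈ 97.5890.

97.59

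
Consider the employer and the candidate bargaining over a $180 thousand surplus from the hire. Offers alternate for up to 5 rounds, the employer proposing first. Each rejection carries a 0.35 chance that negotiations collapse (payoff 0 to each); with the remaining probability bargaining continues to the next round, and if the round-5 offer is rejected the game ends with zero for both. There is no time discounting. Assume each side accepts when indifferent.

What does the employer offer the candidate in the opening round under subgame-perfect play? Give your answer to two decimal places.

Round 5 (the employer proposes): the candidate will accept anything ≥ 0, so the employer offers 0 and keeps 180.
Round 4 (the candidate proposes): rejecting gives the employer an expected 0.65 × 180 = 117; the candidate offers that and keeps 63.
Round 3 (the employer proposes): rejecting gives the candidate an expected 0.65 × 63 = 40.95; the employer offers that and keeps 139.05.
Round 2 (the candidate proposes): rejecting gives the employer an expected 0.65 × 139.05 = 90.3825. The candidate offers 90.3825 and keeps 180 − 90.3825 = 89.6175.
Round 1 (the employer proposes): rejecting gives the candidate an expected 0.65 × 89.6175 = 58.251375; the employer offers that and keeps 121.748625.

58.25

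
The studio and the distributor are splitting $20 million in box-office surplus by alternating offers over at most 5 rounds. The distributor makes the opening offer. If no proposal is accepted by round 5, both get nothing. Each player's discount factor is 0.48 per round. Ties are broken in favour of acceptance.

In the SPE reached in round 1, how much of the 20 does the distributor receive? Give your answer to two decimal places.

13.86

Round 5 (the distributor proposes): the studio will accept anything ≥ 0, so the distributor offers 0 and keeps 20.
Round 4 (the studio proposes): the distributor can get 20 next round, worth 0.48 × 20 = 9.6 now. The studio offers 9.6 and keeps 20 − 9.6 = 10.4.
Round 3 (the distributor proposes): the studio can get 10.4 next round, worth 0.48 × 10.4 = 4.992 now, so the distributor offers 4.992, keeping 15.008.
Round 2 (the studio proposes): the distributor can get 15.008 next round, worth 0.48 × 15.008 = 7.20384 now. The studio offers 7.20384 and keeps 20 − 7.20384 = 12.79616.
Round 1 (the distributor proposes): the studio can get 12.79616 next round, worth 0.48 × 12.79616 = 6.1421568 now; the distributor offers that and keeps 13.8578432.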